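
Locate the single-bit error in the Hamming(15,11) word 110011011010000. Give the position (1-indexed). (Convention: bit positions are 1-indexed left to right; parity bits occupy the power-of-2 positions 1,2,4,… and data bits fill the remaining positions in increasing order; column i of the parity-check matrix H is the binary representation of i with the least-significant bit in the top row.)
Syndrome s = H · r^T (mod 2), r = 110011011010000:
  s[0] = (101010101010101)·(110011011010000) mod 2 = 1+0+0+0+1+0+0+0+1+0+1+0+0+0+0 mod 2 = 0
  s[1] = (011001100110011)·(110011011010000) mod 2 = 0+1+0+0+0+1+0+0+0+0+1+0+0+0+0 mod 2 = 1
  s[2] = (000111100001111)·(110011011010000) mod 2 = 0+0+0+0+1+1+0+0+0+0+0+0+0+0+0 mod 2 = 0
  s[3] = (000000011111111)·(110011011010000) mod 2 = 0+0+0+0+0+0+0+1+1+0+1+0+0+0+0 mod 2 = 1
Syndrome = 0101
Column i of H is the binary representation of i, so the syndrome is the binary index of the flipped bit.
Read s = 0101 with s[0] as LSB: 0·2^0 + 1·2^1 + 0·2^2 + 1·2^3 = 10.
Error is at bit position 10.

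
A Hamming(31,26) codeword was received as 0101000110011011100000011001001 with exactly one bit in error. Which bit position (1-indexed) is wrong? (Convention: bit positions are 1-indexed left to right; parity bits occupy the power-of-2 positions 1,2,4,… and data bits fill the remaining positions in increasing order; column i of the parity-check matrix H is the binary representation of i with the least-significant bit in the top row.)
Syndrome s = H · r^T (mod 2), r = 0101000110011011100000011001001:
  s[0] = (1010101010101010101010101010101)·(0101000110011011100000011001001) mod 2 = 0+0+0+0+0+0+0+0+1+0+0+0+1+0+1+0+1+0+0+0+0+0+0+0+1+0+0+0+0+0+1 mod 2 = 0
  s[1] = (0110011001100110011001100110011)·(0101000110011011100000011001001) mod 2 = 0+1+0+0+0+0+0+0+0+0+0+0+0+0+1+0+0+0+0+0+0+0+0+0+0+0+0+0+0+0+1 mod 2 = 1
  s[2] = (0001111000011110000111100001111)·(0101000110011011100000011001001) mod 2 = 0+0+0+1+0+0+0+0+0+0+0+1+1+0+1+0+0+0+0+0+0+0+0+0+0+0+0+1+0+0+1 mod 2 = 0
  s[3] = (0000000111111110000000011111111)·(0101000110011011100000011001001) mod 2 = 0+0+0+0+0+0+0+1+1+0+0+1+1+0+1+0+0+0+0+0+0+0+0+1+1+0+0+1+0+0+1 mod 2 = 1
  s[4] = (0000000000000001111111111111111)·(0101000110011011100000011001001) mod 2 = 0+0+0+0+0+0+0+0+0+0+0+0+0+0+0+1+1+0+0+0+0+0+0+1+1+0+0+1+0+0+1 mod 2 = 0
Syndrome = 01010
Column i of H is the binary representation of i, so the syndrome is the binary index of the flipped bit.
Read s = 01010 with s[0] as LSB: 0·2^0 + 1·2^1 + 0·2^2 + 1·2^3 + 0·2^4 = 10.
Error is at bit position 10.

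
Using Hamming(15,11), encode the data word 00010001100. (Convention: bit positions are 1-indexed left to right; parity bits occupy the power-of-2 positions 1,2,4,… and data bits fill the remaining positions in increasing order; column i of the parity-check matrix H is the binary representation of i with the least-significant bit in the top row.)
Codeword c = d · G (mod 2), d = 00010001100:
  c[0] = d·G[:,0] = (00010001100)·(11011010101) mod 2 = 0+0+0+1+0+0+0+0+1+0+0 mod 2 = 0
  c[1] = d·G[:,1] = (00010001100)·(10110110011) mod 2 = 0+0+0+1+0+0+0+0+0+0+0 mod 2 = 1
  c[2] = d·G[:,2] = (00010001100)·(10000000000) mod 2 = 0+0+0+0+0+0+0+0+0+0+0 mod 2 = 0
  c[3] = d·G[:,3] = (00010001100)·(01110001111) mod 2 = 0+0+0+1+0+0+0+1+1+0+0 mod 2 = 1
  c[4] = d·G[:,4] = (00010001100)·(01000000000) mod 2 = 0+0+0+0+0+0+0+0+0+0+0 mod 2 = 0
  c[5] = d·G[:,5] = (00010001100)·(00100000000) mod 2 = 0+0+0+0+0+0+0+0+0+0+0 mod 2 = 0
  c[6] = d·G[:,6] = (00010001100)·(00010000000) mod 2 = 0+0+0+1+0+0+0+0+0+0+0 mod 2 = 1
  c[7] = d·G[:,7] = (00010001100)·(00001111111) mod 2 = 0+0+0+0+0+0+0+1+1+0+0 mod 2 = 0
  c[8] = d·G[:,8] = (00010001100)·(00001000000) mod 2 = 0+0+0+0+0+0+0+0+0+0+0 mod 2 = 0
  c[9] = d·G[:,9] = (00010001100)·(00000100000) mod 2 = 0+0+0+0+0+0+0+0+0+0+0 mod 2 = 0
  c[10] = d·G[:,10] = (00010001100)·(00000010000) mod 2 = 0+0+0+0+0+0+0+0+0+0+0 mod 2 = 0
  c[11] = d·G[:,11] = (00010001100)·(00000001000) mod 2 = 0+0+0+0+0+0+0+1+0+0+0 mod 2 = 1
  c[12] = d·G[:,12] = (00010001100)·(00000000100) mod 2 = 0+0+0+0+0+0+0+0+1+0+0 mod 2 = 1
  c[13] = d·G[:,13] = (00010001100)·(00000000010) mod 2 = 0+0+0+0+0+0+0+0+0+0+0 mod 2 = 0
  c[14] = d·G[:,14] = (00010001100)·(00000000001) mod 2 = 0+0+0+0+0+0+0+0+0+0+0 mod 2 = 0
Codeword = 010100100001100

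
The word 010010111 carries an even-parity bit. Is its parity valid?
Sum of all bits: 0+1+0+0+1+0+1+1+1 = 5; 5 mod 2 = 1. Result is 1 → parity error detected.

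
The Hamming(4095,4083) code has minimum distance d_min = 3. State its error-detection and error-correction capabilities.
Detection only: up to d_min − 1 = 2 errors.
Correction: up to ⌊(d_min − 1)/2⌋ = ⌊2/2⌋ = 1 errors.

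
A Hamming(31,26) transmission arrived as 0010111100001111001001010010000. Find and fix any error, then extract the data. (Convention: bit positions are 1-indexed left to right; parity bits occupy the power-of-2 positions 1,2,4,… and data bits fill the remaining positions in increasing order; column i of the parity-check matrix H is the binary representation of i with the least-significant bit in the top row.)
Syndrome s = H · r^T (mod 2), r = 0010111100001111001001010010000:
  s[0] = (1010101010101010101010101010101)·(0010111100001111001001010010000) mod 2 = 0+0+1+0+1+0+1+0+0+0+0+0+1+0+1+0+0+0+1+0+0+0+0+0+0+0+1+0+0+0+0 mod 2 = 1
  s[1] = (0110011001100110011001100110011)·(0010111100001111001001010010000) mod 2 = 0+0+1+0+0+1+1+0+0+0+0+0+0+1+1+0+0+0+1+0+0+1+0+0+0+0+1+0+0+0+0 mod 2 = 0
  s[2] = (0001111000011110000111100001111)·(0010111100001111001001010010000) mod 2 = 0+0+0+0+1+1+1+0+0+0+0+0+1+1+1+0+0+0+0+0+0+1+0+0+0+0+0+0+0+0+0 mod 2 = 1
  s[3] = (0000000111111110000000011111111)·(0010111100001111001001010010000) mod 2 = 0+0+0+0+0+0+0+1+0+0+0+0+1+1+1+0+0+0+0+0+0+0+0+1+0+0+1+0+0+0+0 mod 2 = 0
  s[4] = (0000000000000001111111111111111)·(0010111100001111001001010010000) mod 2 = 0+0+0+0+0+0+0+0+0+0+0+0+0+0+0+1+0+0+1+0+0+1+0+1+0+0+1+0+0+0+0 mod 2 = 1
Syndrome = 10101
Column 21 of H equals this syndrome → error at bit 21 (1-indexed).
Flip bit 21: 0010111100001111001001010010000 → 0010111100001111001011010010000
Extract data bits at positions {3,5,6,7,9,10,11,12,13,14,15,17,18,19,20,21,22,23,24,25,26,27,28,29,30,31}: 11110000111001011010010000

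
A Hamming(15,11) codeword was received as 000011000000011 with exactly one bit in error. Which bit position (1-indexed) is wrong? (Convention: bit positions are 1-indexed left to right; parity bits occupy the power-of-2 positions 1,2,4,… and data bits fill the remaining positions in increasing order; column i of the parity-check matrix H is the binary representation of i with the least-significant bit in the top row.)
Syndrome s = H · r^T (mod 2), r = 000011000000011:
  s[0] = (101010101010101)·(000011000000011) mod 2 = 0+0+0+0+1+0+0+0+0+0+0+0+0+0+1 mod 2 = 0
  s[1] = (011001100110011)·(000011000000011) mod 2 = 0+0+0+0+0+1+0+0+0+0+0+0+0+1+1 mod 2 = 1
  s[2] = (000111100001111)·(000011000000011) mod 2 = 0+0+0+0+1+1+0+0+0+0+0+0+0+1+1 mod 2 = 0
  s[3] = (000000011111111)·(000011000000011) mod 2 = 0+0+0+0+0+0+0+0+0+0+0+0+0+1+1 mod 2 = 0
Syndrome = 0100
Column i of H is the binary representation of i, so the syndrome is the binary index of the flipped bit.
Read s = 0100 with s[0] as LSB: 0·2^0 + 1·2^1 + 0·2^2 + 0·2^3 = 2.
Error is at bit position 2.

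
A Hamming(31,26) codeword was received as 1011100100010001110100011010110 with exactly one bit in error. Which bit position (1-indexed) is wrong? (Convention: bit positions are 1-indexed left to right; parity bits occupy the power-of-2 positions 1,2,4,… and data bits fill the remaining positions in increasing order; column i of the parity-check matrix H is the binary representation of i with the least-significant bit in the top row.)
Syndrome s = H · r^T (mod 2), r = 1011100100010001110100011010110:
  s[0] = (1010101010101010101010101010101)·(1011100100010001110100011010110) mod 2 = 1+0+1+0+1+0+0+0+0+0+0+0+0+0+0+0+1+0+0+0+0+0+0+0+1+0+1+0+1+0+0 mod 2 = 1
  s[1] = (0110011001100110011001100110011)·(1011100100010001110100011010110) mod 2 = 0+0+1+0+0+0+0+0+0+0+0+0+0+0+0+0+0+1+0+0+0+0+0+0+0+0+1+0+0+1+0 mod 2 = 0
  s[2] = (0001111000011110000111100001111)·(1011100100010001110100011010110) mod 2 = 0+0+0+1+1+0+0+0+0+0+0+1+0+0+0+0+0+0+0+1+0+0+0+0+0+0+0+0+1+1+0 mod 2 = 0
  s[3] = (0000000111111110000000011111111)·(1011100100010001110100011010110) mod 2 = 0+0+0+0+0+0+0+1+0+0+0+1+0+0+0+0+0+0+0+0+0+0+0+1+1+0+1+0+1+1+0 mod 2 = 1
  s[4] = (0000000000000001111111111111111)·(1011100100010001110100011010110) mod 2 = 0+0+0+0+0+0+0+0+0+0+0+0+0+0+0+1+1+1+0+1+0+0+0+1+1+0+1+0+1+1+0 mod 2 = 1
Syndrome = 10011
Column i of H is the binary representation of i, so the syndrome is the binary index of the flipped bit.
Read s = 10011 with s[0] as LSB: 1·2^0 + 0·2^1 + 0·2^2 + 1·2^3 + 1·2^4 = 25.
Error is at bit position 25.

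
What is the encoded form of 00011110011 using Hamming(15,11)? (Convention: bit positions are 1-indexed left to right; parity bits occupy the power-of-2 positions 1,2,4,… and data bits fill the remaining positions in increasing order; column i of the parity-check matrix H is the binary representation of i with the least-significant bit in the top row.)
Codeword c = d · G (mod 2), d = 00011110011:
  c[0] = d·G[:,0] = (00011110011)·(11011010101) mod 2 = 0+0+0+1+1+0+1+0+0+0+1 mod 2 = 0
  c[1] = d·G[:,1] = (00011110011)·(10110110011) mod 2 = 0+0+0+1+0+1+1+0+0+1+1 mod 2 = 1
  c[2] = d·G[:,2] = (00011110011)·(10000000000) mod 2 = 0+0+0+0+0+0+0+0+0+0+0 mod 2 = 0
  c[3] = d·G[:,3] = (00011110011)·(01110001111) mod 2 = 0+0+0+1+0+0+0+0+0+1+1 mod 2 = 1
  c[4] = d·G[:,4] = (00011110011)·(01000000000) mod 2 = 0+0+0+0+0+0+0+0+0+0+0 mod 2 = 0
  c[5] = d·G[:,5] = (00011110011)·(00100000000) mod 2 = 0+0+0+0+0+0+0+0+0+0+0 mod 2 = 0
  c[6] = d·G[:,6] = (00011110011)·(00010000000) mod 2 = 0+0+0+1+0+0+0+0+0+0+0 mod 2 = 1
  c[7] = d·G[:,7] = (00011110011)·(00001111111) mod 2 = 0+0+0+0+1+1+1+0+0+1+1 mod 2 = 1
  c[8] = d·G[:,8] = (00011110011)·(00001000000) mod 2 = 0+0+0+0+1+0+0+0+0+0+0 mod 2 = 1
  c[9] = d·G[:,9] = (00011110011)·(00000100000) mod 2 = 0+0+0+0+0+1+0+0+0+0+0 mod 2 = 1
  c[10] = d·G[:,10] = (00011110011)·(00000010000) mod 2 = 0+0+0+0+0+0+1+0+0+0+0 mod 2 = 1
  c[11] = d·G[:,11] = (00011110011)·(00000001000) mod 2 = 0+0+0+0+0+0+0+0+0+0+0 mod 2 = 0
  c[12] = d·G[:,12] = (00011110011)·(00000000100) mod 2 = 0+0+0+0+0+0+0+0+0+0+0 mod 2 = 0
  c[13] = d·G[:,13] = (00011110011)·(00000000010) mod 2 = 0+0+0+0+0+0+0+0+0+1+0 mod 2 = 1
  c[14] = d·G[:,14] = (00011110011)·(00000000001) mod 2 = 0+0+0+0+0+0+0+0+0+0+1 mod 2 = 1
Codeword = 010100111110011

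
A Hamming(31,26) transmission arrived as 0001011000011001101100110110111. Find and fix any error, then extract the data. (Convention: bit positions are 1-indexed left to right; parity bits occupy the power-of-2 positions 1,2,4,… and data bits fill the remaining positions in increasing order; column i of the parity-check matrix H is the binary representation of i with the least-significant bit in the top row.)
Syndrome s = H · r^T (mod 2), r = 0001011000011001101100110110111:
  s[0] = (1010101010101010101010101010101)·(0001011000011001101100110110111) mod 2 = 0+0+0+0+0+0+1+0+0+0+0+0+1+0+0+0+1+0+1+0+0+0+1+0+0+0+1+0+1+0+1 mod 2 = 0
  s[1] = (0110011001100110011001100110011)·(0001011000011001101100110110111) mod 2 = 0+0+0+0+0+1+1+0+0+0+0+0+0+0+0+0+0+0+1+0+0+0+1+0+0+1+1+0+0+1+1 mod 2 = 0
  s[2] = (0001111000011110000111100001111)·(0001011000011001101100110110111) mod 2 = 0+0+0+1+0+1+1+0+0+0+0+1+1+0+0+0+0+0+0+1+0+0+1+0+0+0+0+0+1+1+1 mod 2 = 0
  s[3] = (0000000111111110000000011111111)·(0001011000011001101100110110111) mod 2 = 0+0+0+0+0+0+0+0+0+0+0+1+1+0+0+0+0+0+0+0+0+0+0+1+0+1+1+0+1+1+1 mod 2 = 0
  s[4] = (0000000000000001111111111111111)·(0001011000011001101100110110111) mod 2 = 0+0+0+0+0+0+0+0+0+0+0+0+0+0+0+1+1+0+1+1+0+0+1+1+0+1+1+0+1+1+1 mod 2 = 1
Syndrome = 00001
Column 16 of H equals this syndrome → error at bit 16 (1-indexed).
Flip bit 16: 0001011000011001101100110110111 → 0001011000011000101100110110111
Extract data bits at positions {3,5,6,7,9,10,11,12,13,14,15,17,18,19,20,21,22,23,24,25,26,27,28,29,30,31}: 00110001100101100110110111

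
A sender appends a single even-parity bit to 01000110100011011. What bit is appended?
Sum of data bits: 0+1+0+0+0+1+1+0+1+0+0+0+1+1+0+1+1 = 8.
8 mod 2 = 0, so parity bit = 0.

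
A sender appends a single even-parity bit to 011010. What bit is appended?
Sum of data bits: 0+1+1+0+1+0 = 3.
3 mod 2 = 1, so parity bit = 1.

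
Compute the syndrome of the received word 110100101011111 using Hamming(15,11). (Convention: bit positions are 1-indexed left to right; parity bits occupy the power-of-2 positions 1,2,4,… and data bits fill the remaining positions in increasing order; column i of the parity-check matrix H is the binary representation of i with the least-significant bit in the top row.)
Syndrome s = H · r^T (mod 2), r = 110100101011111:
  s[0] = (101010101010101)·(110100101011111) mod 2 = 1+0+0+0+0+0+1+0+1+0+1+0+1+0+1 mod 2 = 0
  s[1] = (011001100110011)·(110100101011111) mod 2 = 0+1+0+0+0+0+1+0+0+0+1+0+0+1+1 mod 2 = 1
  s[2] = (000111100001111)·(110100101011111) mod 2 = 0+0+0+1+0+0+1+0+0+0+0+1+1+1+1 mod 2 = 0
  s[3] = (000000011111111)·(110100101011111) mod 2 = 0+0+0+0+0+0+0+0+1+0+1+1+1+1+1 mod 2 = 0
Syndrome = 0100
Non-zero syndrome: error at position 2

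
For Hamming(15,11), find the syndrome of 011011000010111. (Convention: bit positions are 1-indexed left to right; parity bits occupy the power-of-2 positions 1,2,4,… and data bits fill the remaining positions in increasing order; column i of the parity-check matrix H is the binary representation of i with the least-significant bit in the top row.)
Syndrome s = H · r^T (mod 2), r = 011011000010111:
  s[0] = (101010101010101)·(011011000010111) mod 2 = 0+0+1+0+1+0+0+0+0+0+1+0+1+0+1 mod 2 = 1
  s[1] = (011001100110011)·(011011000010111) mod 2 = 0+1+1+0+0+1+0+0+0+0+1+0+0+1+1 mod 2 = 0
  s[2] = (000111100001111)·(011011000010111) mod 2 = 0+0+0+0+1+1+0+0+0+0+0+0+1+1+1 mod 2 = 1
  s[3] = (000000011111111)·(011011000010111) mod 2 = 0+0+0+0+0+0+0+0+0+0+1+0+1+1+1 mod 2 = 0
Syndrome = 1010
Non-zero syndrome: error at position 5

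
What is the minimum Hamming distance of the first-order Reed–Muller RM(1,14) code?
d_min = 8192 (RM(1,14) has length 16384 and minimum distance 2^(m−1) = 8192).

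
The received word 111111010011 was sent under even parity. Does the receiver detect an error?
Sum of received bits: 1+1+1+1+1+1+0+1+0+0+1+1 = 9; 9 mod 2 = 1. Result is 1 ≠ 0 → error detected.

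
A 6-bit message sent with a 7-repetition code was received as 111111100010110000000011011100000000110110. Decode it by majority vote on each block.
Split into 7-bit blocks and majority-vote each:
  block 1 = 1111111: 7 ones, 0 zeros → 1
  block 2 = 0001011: 3 ones, 4 zeros → 0
  block 3 = 0000000: 0 ones, 7 zeros → 0
  block 4 = 0110111: 5 ones, 2 zeros → 1
  block 5 = 0000000: 0 ones, 7 zeros → 0
  block 6 = 0110110: 4 ones, 3 zeros → 1
Decoded = 100101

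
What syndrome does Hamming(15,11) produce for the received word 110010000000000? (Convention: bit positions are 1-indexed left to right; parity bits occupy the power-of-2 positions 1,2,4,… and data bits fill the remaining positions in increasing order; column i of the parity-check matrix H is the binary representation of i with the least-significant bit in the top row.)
Syndrome s = H · r^T (mod 2), r = 110010000000000:
  s[0] = (101010101010101)·(110010000000000) mod 2 = 1+0+0+0+1+0+0+0+0+0+0+0+0+0+0 mod 2 = 0
  s[1] = (011001100110011)·(110010000000000) mod 2 = 0+1+0+0+0+0+0+0+0+0+0+0+0+0+0 mod 2 = 1
  s[2] = (000111100001111)·(110010000000000) mod 2 = 0+0+0+0+1+0+0+0+0+0+0+0+0+0+0 mod 2 = 1
  s[3] = (000000011111111)·(110010000000000) mod 2 = 0+0+0+0+0+0+0+0+0+0+0+0+0+0+0 mod 2 = 0
Syndrome = 0110
Non-zero syndrome: error at position 6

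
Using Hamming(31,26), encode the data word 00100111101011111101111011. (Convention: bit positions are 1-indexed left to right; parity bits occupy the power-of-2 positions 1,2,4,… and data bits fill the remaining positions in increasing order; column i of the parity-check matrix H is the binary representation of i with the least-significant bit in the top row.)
Codeword c = d · G (mod 2), d = 00100111101011111101111011:
  c[0] = d·G[:,0] = (00100111101011111101111011)·(11011010101101010101010101) mod 2 = 0+0+0+0+0+0+1+0+1+0+1+0+0+1+0+1+0+1+0+1+0+1+0+0+0+1 mod 2 = 1
  c[1] = d·G[:,1] = (00100111101011111101111011)·(10110110011011001100110011) mod 2 = 0+0+1+0+0+1+1+0+0+0+1+0+1+1+0+0+1+1+0+0+1+1+0+0+1+1 mod 2 = 0
  c[2] = d·G[:,2] = (00100111101011111101111011)·(10000000000000000000000000) mod 2 = 0+0+0+0+0+0+0+0+0+0+0+0+0+0+0+0+0+0+0+0+0+0+0+0+0+0 mod 2 = 0
  c[3] = d·G[:,3] = (00100111101011111101111011)·(01110001111000111100001111) mod 2 = 0+0+1+0+0+0+0+1+1+0+1+0+0+0+1+1+1+1+0+0+0+0+1+0+1+1 mod 2 = 1
  c[4] = d·G[:,4] = (00100111101011111101111011)·(01000000000000000000000000) mod 2 = 0+0+0+0+0+0+0+0+0+0+0+0+0+0+0+0+0+0+0+0+0+0+0+0+0+0 mod 2 = 0
  c[5] = d·G[:,5] = (00100111101011111101111011)·(00100000000000000000000000) mod 2 = 0+0+1+0+0+0+0+0+0+0+0+0+0+0+0+0+0+0+0+0+0+0+0+0+0+0 mod 2 = 1
  c[6] = d·G[:,6] = (00100111101011111101111011)·(00010000000000000000000000) mod 2 = 0+0+0+0+0+0+0+0+0+0+0+0+0+0+0+0+0+0+0+0+0+0+0+0+0+0 mod 2 = 0
  c[7] = d·G[:,7] = (00100111101011111101111011)·(00001111111000000011111111) mod 2 = 0+0+0+0+0+1+1+1+1+0+1+0+0+0+0+0+0+0+0+1+1+1+1+0+1+1 mod 2 = 1
  c[8] = d·G[:,8] = (00100111101011111101111011)·(00001000000000000000000000) mod 2 = 0+0+0+0+0+0+0+0+0+0+0+0+0+0+0+0+0+0+0+0+0+0+0+0+0+0 mod 2 = 0
  c[9] = d·G[:,9] = (00100111101011111101111011)·(00000100000000000000000000) mod 2 = 0+0+0+0+0+1+0+0+0+0+0+0+0+0+0+0+0+0+0+0+0+0+0+0+0+0 mod 2 = 1
  c[10] = d·G[:,10] = (00100111101011111101111011)·(00000010000000000000000000) mod 2 = 0+0+0+0+0+0+1+0+0+0+0+0+0+0+0+0+0+0+0+0+0+0+0+0+0+0 mod 2 = 1
  c[11] = d·G[:,11] = (00100111101011111101111011)·(00000001000000000000000000) mod 2 = 0+0+0+0+0+0+0+1+0+0+0+0+0+0+0+0+0+0+0+0+0+0+0+0+0+0 mod 2 = 1
  c[12] = d·G[:,12] = (00100111101011111101111011)·(00000000100000000000000000) mod 2 = 0+0+0+0+0+0+0+0+1+0+0+0+0+0+0+0+0+0+0+0+0+0+0+0+0+0 mod 2 = 1
  c[13] = d·G[:,13] = (00100111101011111101111011)·(00000000010000000000000000) mod 2 = 0+0+0+0+0+0+0+0+0+0+0+0+0+0+0+0+0+0+0+0+0+0+0+0+0+0 mod 2 = 0
  c[14] = d·G[:,14] = (00100111101011111101111011)·(00000000001000000000000000) mod 2 = 0+0+0+0+0+0+0+0+0+0+1+0+0+0+0+0+0+0+0+0+0+0+0+0+0+0 mod 2 = 1
  c[15] = d·G[:,15] = (00100111101011111101111011)·(00000000000111111111111111) mod 2 = 0+0+0+0+0+0+0+0+0+0+0+0+1+1+1+1+1+1+0+1+1+1+1+0+1+1 mod 2 = 0
  c[16] = d·G[:,16] = (00100111101011111101111011)·(00000000000100000000000000) mod 2 = 0+0+0+0+0+0+0+0+0+0+0+0+0+0+0+0+0+0+0+0+0+0+0+0+0+0 mod 2 = 0
  c[17] = d·G[:,17] = (00100111101011111101111011)·(00000000000010000000000000) mod 2 = 0+0+0+0+0+0+0+0+0+0+0+0+1+0+0+0+0+0+0+0+0+0+0+0+0+0 mod 2 = 1
  c[18] = d·G[:,18] = (00100111101011111101111011)·(00000000000001000000000000) mod 2 = 0+0+0+0+0+0+0+0+0+0+0+0+0+1+0+0+0+0+0+0+0+0+0+0+0+0 mod 2 = 1
  c[19] = d·G[:,19] = (00100111101011111101111011)·(00000000000000100000000000) mod 2 = 0+0+0+0+0+0+0+0+0+0+0+0+0+0+1+0+0+0+0+0+0+0+0+0+0+0 mod 2 = 1
  c[20] = d·G[:,20] = (00100111101011111101111011)·(00000000000000010000000000) mod 2 = 0+0+0+0+0+0+0+0+0+0+0+0+0+0+0+1+0+0+0+0+0+0+0+0+0+0 mod 2 = 1
  c[21] = d·G[:,21] = (00100111101011111101111011)·(00000000000000001000000000) mod 2 = 0+0+0+0+0+0+0+0+0+0+0+0+0+0+0+0+1+0+0+0+0+0+0+0+0+0 mod 2 = 1
  c[22] = d·G[:,22] = (00100111101011111101111011)·(00000000000000000100000000) mod 2 = 0+0+0+0+0+0+0+0+0+0+0+0+0+0+0+0+0+1+0+0+0+0+0+0+0+0 mod 2 = 1
  c[23] = d·G[:,23] = (00100111101011111101111011)·(00000000000000000010000000) mod 2 = 0+0+0+0+0+0+0+0+0+0+0+0+0+0+0+0+0+0+0+0+0+0+0+0+0+0 mod 2 = 0
  c[24] = d·G[:,24] = (00100111101011111101111011)·(00000000000000000001000000) mod 2 = 0+0+0+0+0+0+0+0+0+0+0+0+0+0+0+0+0+0+0+1+0+0+0+0+0+0 mod 2 = 1
  c[25] = d·G[:,25] = (00100111101011111101111011)·(00000000000000000000100000) mod 2 = 0+0+0+0+0+0+0+0+0+0+0+0+0+0+0+0+0+0+0+0+1+0+0+0+0+0 mod 2 = 1
  c[26] = d·G[:,26] = (00100111101011111101111011)·(00000000000000000000010000) mod 2 = 0+0+0+0+0+0+0+0+0+0+0+0+0+0+0+0+0+0+0+0+0+1+0+0+0+0 mod 2 = 1
  c[27] = d·G[:,27] = (00100111101011111101111011)·(00000000000000000000001000) mod 2 = 0+0+0+0+0+0+0+0+0+0+0+0+0+0+0+0+0+0+0+0+0+0+1+0+0+0 mod 2 = 1
  c[28] = d·G[:,28] = (00100111101011111101111011)·(00000000000000000000000100) mod 2 = 0+0+0+0+0+0+0+0+0+0+0+0+0+0+0+0+0+0+0+0+0+0+0+0+0+0 mod 2 = 0
  c[29] = d·G[:,29] = (00100111101011111101111011)·(00000000000000000000000010) mod 2 = 0+0+0+0+0+0+0+0+0+0+0+0+0+0+0+0+0+0+0+0+0+0+0+0+1+0 mod 2 = 1
  c[30] = d·G[:,30] = (00100111101011111101111011)·(00000000000000000000000001) mod 2 = 0+0+0+0+0+0+0+0+0+0+0+0+0+0+0+0+0+0+0+0+0+0+0+0+0+1 mod 2 = 1
Codeword = 1001010101111010011111101111011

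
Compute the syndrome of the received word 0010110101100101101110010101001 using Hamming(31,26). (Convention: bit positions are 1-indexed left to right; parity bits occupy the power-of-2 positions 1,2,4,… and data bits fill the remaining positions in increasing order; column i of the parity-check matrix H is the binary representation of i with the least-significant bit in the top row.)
Syndrome s = H · r^T (mod 2), r = 0010110101100101101110010101001:
  s[0] = (1010101010101010101010101010101)·(0010110101100101101110010101001) mod 2 = 0+0+1+0+1+0+0+0+0+0+1+0+0+0+0+0+1+0+1+0+1+0+0+0+0+0+0+0+0+0+1 mod 2 = 1
  s[1] = (0110011001100110011001100110011)·(0010110101100101101110010101001) mod 2 = 0+0+1+0+0+1+0+0+0+1+1+0+0+1+0+0+0+0+1+0+0+0+0+0+0+1+0+0+0+0+1 mod 2 = 0
  s[2] = (0001111000011110000111100001111)·(0010110101100101101110010101001) mod 2 = 0+0+0+0+1+1+0+0+0+0+0+0+0+1+0+0+0+0+0+1+1+0+0+0+0+0+0+1+0+0+1 mod 2 = 1
  s[3] = (0000000111111110000000011111111)·(0010110101100101101110010101001) mod 2 = 0+0+0+0+0+0+0+1+0+1+1+0+0+1+0+0+0+0+0+0+0+0+0+1+0+1+0+1+0+0+1 mod 2 = 0
  s[4] = (0000000000000001111111111111111)·(0010110101100101101110010101001) mod 2 = 0+0+0+0+0+0+0+0+0+0+0+0+0+0+0+1+1+0+1+1+1+0+0+1+0+1+0+1+0+0+1 mod 2 = 1
Syndrome = 10101
Non-zero syndrome: error at position 21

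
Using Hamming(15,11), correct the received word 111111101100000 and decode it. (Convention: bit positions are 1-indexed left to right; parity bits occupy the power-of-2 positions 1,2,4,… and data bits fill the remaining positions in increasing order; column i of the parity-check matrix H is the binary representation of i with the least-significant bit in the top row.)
Syndrome s = H · r^T (mod 2), r = 111111101100000:
  s[0] = (101010101010101)·(111111101100000) mod 2 = 1+0+1+0+1+0+1+0+1+0+0+0+0+0+0 mod 2 = 1
  s[1] = (011001100110011)·(111111101100000) mod 2 = 0+1+1+0+0+1+1+0+0+1+0+0+0+0+0 mod 2 = 1
  s[2] = (000111100001111)·(111111101100000) mod 2 = 0+0+0+1+1+1+1+0+0+0+0+0+0+0+0 mod 2 = 0
  s[3] = (000000011111111)·(111111101100000) mod 2 = 0+0+0+0+0+0+0+0+1+1+0+0+0+0+0 mod 2 = 0
Syndrome = 1100
Column 3 of H equals this syndrome → error at bit 3 (1-indexed).
Flip bit 3: 111111101100000 → 110111101100000
Extract data bits at positions {3,5,6,7,9,10,11,12,13,14,15}: 01111100000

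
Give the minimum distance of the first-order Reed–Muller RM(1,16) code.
d_min = 32768 (RM(1,16) has length 65536 and minimum distance 2^(m−1) = 32768).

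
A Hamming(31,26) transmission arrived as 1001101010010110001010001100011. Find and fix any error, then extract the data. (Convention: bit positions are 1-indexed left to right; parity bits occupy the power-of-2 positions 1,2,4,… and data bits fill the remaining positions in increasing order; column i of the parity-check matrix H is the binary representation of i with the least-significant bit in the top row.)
Syndrome s = H · r^T (mod 2), r = 1001101010010110001010001100011:
  s[0] = (1010101010101010101010101010101)·(1001101010010110001010001100011) mod 2 = 1+0+0+0+1+0+1+0+1+0+0+0+0+0+1+0+0+0+1+0+1+0+0+0+1+0+0+0+0+0+1 mod 2 = 1
  s[1] = (0110011001100110011001100110011)·(1001101010010110001010001100011) mod 2 = 0+0+0+0+0+0+1+0+0+0+0+0+0+1+1+0+0+0+1+0+0+0+0+0+0+1+0+0+0+1+1 mod 2 = 1
  s[2] = (0001111000011110000111100001111)·(1001101010010110001010001100011) mod 2 = 0+0+0+1+1+0+1+0+0+0+0+1+0+1+1+0+0+0+0+0+1+0+0+0+0+0+0+0+0+1+1 mod 2 = 1
  s[3] = (0000000111111110000000011111111)·(1001101010010110001010001100011) mod 2 = 0+0+0+0+0+0+0+0+1+0+0+1+0+1+1+0+0+0+0+0+0+0+0+0+1+1+0+0+0+1+1 mod 2 = 0
  s[4] = (0000000000000001111111111111111)·(1001101010010110001010001100011) mod 2 = 0+0+0+0+0+0+0+0+0+0+0+0+0+0+0+0+0+0+1+0+1+0+0+0+1+1+0+0+0+1+1 mod 2 = 0
Syndrome = 11100
Column 7 of H equals this syndrome → error at bit 7 (1-indexed).
Flip bit 7: 1001101010010110001010001100011 → 1001100010010110001010001100011
Extract data bits at positions {3,5,6,7,9,10,11,12,13,14,15,17,18,19,20,21,22,23,24,25,26,27,28,29,30,31}: 01001001011001010001100011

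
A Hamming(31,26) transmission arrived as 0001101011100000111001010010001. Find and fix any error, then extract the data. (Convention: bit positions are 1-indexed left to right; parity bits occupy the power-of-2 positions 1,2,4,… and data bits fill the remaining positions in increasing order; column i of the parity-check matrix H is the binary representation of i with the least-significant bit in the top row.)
Syndrome s = H · r^T (mod 2), r = 0001101011100000111001010010001:
  s[0] = (1010101010101010101010101010101)·(0001101011100000111001010010001) mod 2 = 0+0+0+0+1+0+1+0+1+0+1+0+0+0+0+0+1+0+1+0+0+0+0+0+0+0+1+0+0+0+1 mod 2 = 0
  s[1] = (0110011001100110011001100110011)·(0001101011100000111001010010001) mod 2 = 0+0+0+0+0+0+1+0+0+1+1+0+0+0+0+0+0+1+1+0+0+1+0+0+0+0+1+0+0+0+1 mod 2 = 0
  s[2] = (0001111000011110000111100001111)·(0001101011100000111001010010001) mod 2 = 0+0+0+1+1+0+1+0+0+0+0+0+0+0+0+0+0+0+0+0+0+1+0+0+0+0+0+0+0+0+1 mod 2 = 1
  s[3] = (0000000111111110000000011111111)·(0001101011100000111001010010001) mod 2 = 0+0+0+0+0+0+0+0+1+1+1+0+0+0+0+0+0+0+0+0+0+0+0+1+0+0+1+0+0+0+1 mod 2 = 0
  s[4] = (0000000000000001111111111111111)·(0001101011100000111001010010001) mod 2 = 0+0+0+0+0+0+0+0+0+0+0+0+0+0+0+0+1+1+1+0+0+1+0+1+0+0+1+0+0+0+1 mod 2 = 1
Syndrome = 00101
Column 20 of H equals this syndrome → error at bit 20 (1-indexed).
Flip bit 20: 0001101011100000111001010010001 → 0001101011100000111101010010001
Extract data bits at positions {3,5,6,7,9,10,11,12,13,14,15,17,18,19,20,21,22,23,24,25,26,27,28,29,30,31}: 01011110000111101010010001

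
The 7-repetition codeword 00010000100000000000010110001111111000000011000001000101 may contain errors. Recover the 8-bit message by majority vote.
Split into 7-bit blocks and majority-vote each:
  block 1 = 0001000: 1 ones, 6 zeros → 0
  block 2 = 0100000: 1 ones, 6 zeros → 0
  block 3 = 0000000: 0 ones, 7 zeros → 0
  block 4 = 1011000: 3 ones, 4 zeros → 0
  block 5 = 1111111: 7 ones, 0 zeros → 1
  block 6 = 0000000: 0 ones, 7 zeros → 0
  block 7 = 1100000: 2 ones, 5 zeros → 0
  block 8 = 1000101: 3 ones, 4 zeros → 0
Decoded = 00001000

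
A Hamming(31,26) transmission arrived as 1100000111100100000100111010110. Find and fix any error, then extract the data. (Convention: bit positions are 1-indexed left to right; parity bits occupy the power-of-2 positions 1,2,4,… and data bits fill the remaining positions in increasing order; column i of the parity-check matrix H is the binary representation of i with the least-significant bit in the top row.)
Syndrome s = H · r^T (mod 2), r = 1100000111100100000100111010110:
  s[0] = (1010101010101010101010101010101)·(1100000111100100000100111010110) mod 2 = 1+0+0+0+0+0+0+0+1+0+1+0+0+0+0+0+0+0+0+0+0+0+1+0+1+0+1+0+1+0+0 mod 2 = 1
  s[1] = (0110011001100110011001100110011)·(1100000111100100000100111010110) mod 2 = 0+1+0+0+0+0+0+0+0+1+1+0+0+1+0+0+0+0+0+0+0+0+1+0+0+0+1+0+0+1+0 mod 2 = 1
  s[2] = (0001111000011110000111100001111)·(1100000111100100000100111010110) mod 2 = 0+0+0+0+0+0+0+0+0+0+0+0+0+1+0+0+0+0+0+1+0+0+1+0+0+0+0+0+1+1+0 mod 2 = 1
  s[3] = (0000000111111110000000011111111)·(1100000111100100000100111010110) mod 2 = 0+0+0+0+0+0+0+1+1+1+1+0+0+1+0+0+0+0+0+0+0+0+0+1+1+0+1+0+1+1+0 mod 2 = 0
  s[4] = (0000000000000001111111111111111)·(1100000111100100000100111010110) mod 2 = 0+0+0+0+0+0+0+0+0+0+0+0+0+0+0+0+0+0+0+1+0+0+1+1+1+0+1+0+1+1+0 mod 2 = 1
Syndrome = 11101
Column 23 of H equals this syndrome → error at bit 23 (1-indexed).
Flip bit 23: 1100000111100100000100111010110 → 1100000111100100000100011010110
Extract data bits at positions {3,5,6,7,9,10,11,12,13,14,15,17,18,19,20,21,22,23,24,25,26,27,28,29,30,31}: 00001110010000100011010110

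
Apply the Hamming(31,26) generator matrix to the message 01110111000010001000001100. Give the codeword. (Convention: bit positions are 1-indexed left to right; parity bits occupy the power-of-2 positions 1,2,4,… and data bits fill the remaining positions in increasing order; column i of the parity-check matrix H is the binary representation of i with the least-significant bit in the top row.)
Codeword c = d · G (mod 2), d = 01110111000010001000001100:
  c[0] = d·G[:,0] = (01110111000010001000001100)·(11011010101101010101010101) mod 2 = 0+1+0+1+0+0+1+0+0+0+0+0+0+0+0+0+0+0+0+0+0+0+0+1+0+0 mod 2 = 0
  c[1] = d·G[:,1] = (01110111000010001000001100)·(10110110011011001100110011) mod 2 = 0+0+1+1+0+1+1+0+0+0+0+0+1+0+0+0+1+0+0+0+0+0+0+0+0+0 mod 2 = 0
  c[2] = d·G[:,2] = (01110111000010001000001100)·(10000000000000000000000000) mod 2 = 0+0+0+0+0+0+0+0+0+0+0+0+0+0+0+0+0+0+0+0+0+0+0+0+0+0 mod 2 = 0
  c[3] = d·G[:,3] = (01110111000010001000001100)·(01110001111000111100001111) mod 2 = 0+1+1+1+0+0+0+1+0+0+0+0+0+0+0+0+1+0+0+0+0+0+1+1+0+0 mod 2 = 1
  c[4] = d·G[:,4] = (01110111000010001000001100)·(01000000000000000000000000) mod 2 = 0+1+0+0+0+0+0+0+0+0+0+0+0+0+0+0+0+0+0+0+0+0+0+0+0+0 mod 2 = 1
  c[5] = d·G[:,5] = (01110111000010001000001100)·(00100000000000000000000000) mod 2 = 0+0+1+0+0+0+0+0+0+0+0+0+0+0+0+0+0+0+0+0+0+0+0+0+0+0 mod 2 = 1
  c[6] = d·G[:,6] = (01110111000010001000001100)·(00010000000000000000000000) mod 2 = 0+0+0+1+0+0+0+0+0+0+0+0+0+0+0+0+0+0+0+0+0+0+0+0+0+0 mod 2 = 1
  c[7] = d·G[:,7] = (01110111000010001000001100)·(00001111111000000011111111) mod 2 = 0+0+0+0+0+1+1+1+0+0+0+0+0+0+0+0+0+0+0+0+0+0+1+1+0+0 mod 2 = 1
  c[8] = d·G[:,8] = (01110111000010001000001100)·(00001000000000000000000000) mod 2 = 0+0+0+0+0+0+0+0+0+0+0+0+0+0+0+0+0+0+0+0+0+0+0+0+0+0 mod 2 = 0
  c[9] = d·G[:,9] = (01110111000010001000001100)·(00000100000000000000000000) mod 2 = 0+0+0+0+0+1+0+0+0+0+0+0+0+0+0+0+0+0+0+0+0+0+0+0+0+0 mod 2 = 1
  c[10] = d·G[:,10] = (01110111000010001000001100)·(00000010000000000000000000) mod 2 = 0+0+0+0+0+0+1+0+0+0+0+0+0+0+0+0+0+0+0+0+0+0+0+0+0+0 mod 2 = 1
  c[11] = d·G[:,11] = (01110111000010001000001100)·(00000001000000000000000000) mod 2 = 0+0+0+0+0+0+0+1+0+0+0+0+0+0+0+0+0+0+0+0+0+0+0+0+0+0 mod 2 = 1
  c[12] = d·G[:,12] = (01110111000010001000001100)·(00000000100000000000000000) mod 2 = 0+0+0+0+0+0+0+0+0+0+0+0+0+0+0+0+0+0+0+0+0+0+0+0+0+0 mod 2 = 0
  c[13] = d·G[:,13] = (01110111000010001000001100)·(00000000010000000000000000) mod 2 = 0+0+0+0+0+0+0+0+0+0+0+0+0+0+0+0+0+0+0+0+0+0+0+0+0+0 mod 2 = 0
  c[14] = d·G[:,14] = (01110111000010001000001100)·(00000000001000000000000000) mod 2 = 0+0+0+0+0+0+0+0+0+0+0+0+0+0+0+0+0+0+0+0+0+0+0+0+0+0 mod 2 = 0
  c[15] = d·G[:,15] = (01110111000010001000001100)·(00000000000111111111111111) mod 2 = 0+0+0+0+0+0+0+0+0+0+0+0+1+0+0+0+1+0+0+0+0+0+1+1+0+0 mod 2 = 0
  c[16] = d·G[:,16] = (01110111000010001000001100)·(00000000000100000000000000) mod 2 = 0+0+0+0+0+0+0+0+0+0+0+0+0+0+0+0+0+0+0+0+0+0+0+0+0+0 mod 2 = 0
  c[17] = d·G[:,17] = (01110111000010001000001100)·(00000000000010000000000000) mod 2 = 0+0+0+0+0+0+0+0+0+0+0+0+1+0+0+0+0+0+0+0+0+0+0+0+0+0 mod 2 = 1
  c[18] = d·G[:,18] = (01110111000010001000001100)·(00000000000001000000000000) mod 2 = 0+0+0+0+0+0+0+0+0+0+0+0+0+0+0+0+0+0+0+0+0+0+0+0+0+0 mod 2 = 0
  c[19] = d·G[:,19] = (01110111000010001000001100)·(00000000000000100000000000) mod 2 = 0+0+0+0+0+0+0+0+0+0+0+0+0+0+0+0+0+0+0+0+0+0+0+0+0+0 mod 2 = 0
  c[20] = d·G[:,20] = (01110111000010001000001100)·(00000000000000010000000000) mod 2 = 0+0+0+0+0+0+0+0+0+0+0+0+0+0+0+0+0+0+0+0+0+0+0+0+0+0 mod 2 = 0
  c[21] = d·G[:,21] = (01110111000010001000001100)·(00000000000000001000000000) mod 2 = 0+0+0+0+0+0+0+0+0+0+0+0+0+0+0+0+1+0+0+0+0+0+0+0+0+0 mod 2 = 1
  c[22] = d·G[:,22] = (01110111000010001000001100)·(00000000000000000100000000) mod 2 = 0+0+0+0+0+0+0+0+0+0+0+0+0+0+0+0+0+0+0+0+0+0+0+0+0+0 mod 2 = 0
  c[23] = d·G[:,23] = (01110111000010001000001100)·(00000000000000000010000000) mod 2 = 0+0+0+0+0+0+0+0+0+0+0+0+0+0+0+0+0+0+0+0+0+0+0+0+0+0 mod 2 = 0
  c[24] = d·G[:,24] = (01110111000010001000001100)·(00000000000000000001000000) mod 2 = 0+0+0+0+0+0+0+0+0+0+0+0+0+0+0+0+0+0+0+0+0+0+0+0+0+0 mod 2 = 0
  c[25] = d·G[:,25] = (01110111000010001000001100)·(00000000000000000000100000) mod 2 = 0+0+0+0+0+0+0+0+0+0+0+0+0+0+0+0+0+0+0+0+0+0+0+0+0+0 mod 2 = 0
  c[26] = d·G[:,26] = (01110111000010001000001100)·(00000000000000000000010000) mod 2 = 0+0+0+0+0+0+0+0+0+0+0+0+0+0+0+0+0+0+0+0+0+0+0+0+0+0 mod 2 = 0
  c[27] = d·G[:,27] = (01110111000010001000001100)·(00000000000000000000001000) mod 2 = 0+0+0+0+0+0+0+0+0+0+0+0+0+0+0+0+0+0+0+0+0+0+1+0+0+0 mod 2 = 1
  c[28] = d·G[:,28] = (01110111000010001000001100)·(00000000000000000000000100) mod 2 = 0+0+0+0+0+0+0+0+0+0+0+0+0+0+0+0+0+0+0+0+0+0+0+1+0+0 mod 2 = 1
  c[29] = d·G[:,29] = (01110111000010001000001100)·(00000000000000000000000010) mod 2 = 0+0+0+0+0+0+0+0+0+0+0+0+0+0+0+0+0+0+0+0+0+0+0+0+0+0 mod 2 = 0
  c[30] = d·G[:,30] = (01110111000010001000001100)·(00000000000000000000000001) mod 2 = 0+0+0+0+0+0+0+0+0+0+0+0+0+0+0+0+0+0+0+0+0+0+0+0+0+0 mod 2 = 0
Codeword = 0001111101110000010001000001100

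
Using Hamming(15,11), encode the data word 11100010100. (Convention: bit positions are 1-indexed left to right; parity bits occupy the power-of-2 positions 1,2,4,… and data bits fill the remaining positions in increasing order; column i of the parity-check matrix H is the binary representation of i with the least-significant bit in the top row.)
Codeword c = d · G (mod 2), d = 11100010100:
  c[0] = d·G[:,0] = (11100010100)·(11011010101) mod 2 = 1+1+0+0+0+0+1+0+1+0+0 mod 2 = 0
  c[1] = d·G[:,1] = (11100010100)·(10110110011) mod 2 = 1+0+1+0+0+0+1+0+0+0+0 mod 2 = 1
  c[2] = d·G[:,2] = (11100010100)·(10000000000) mod 2 = 1+0+0+0+0+0+0+0+0+0+0 mod 2 = 1
  c[3] = d·G[:,3] = (11100010100)·(01110001111) mod 2 = 0+1+1+0+0+0+0+0+1+0+0 mod 2 = 1
  c[4] = d·G[:,4] = (11100010100)·(01000000000) mod 2 = 0+1+0+0+0+0+0+0+0+0+0 mod 2 = 1
  c[5] = d·G[:,5] = (11100010100)·(00100000000) mod 2 = 0+0+1+0+0+0+0+0+0+0+0 mod 2 = 1
  c[6] = d·G[:,6] = (11100010100)·(00010000000) mod 2 = 0+0+0+0+0+0+0+0+0+0+0 mod 2 = 0
  c[7] = d·G[:,7] = (11100010100)·(00001111111) mod 2 = 0+0+0+0+0+0+1+0+1+0+0 mod 2 = 0
  c[8] = d·G[:,8] = (11100010100)·(00001000000) mod 2 = 0+0+0+0+0+0+0+0+0+0+0 mod 2 = 0
  c[9] = d·G[:,9] = (11100010100)·(00000100000) mod 2 = 0+0+0+0+0+0+0+0+0+0+0 mod 2 = 0
  c[10] = d·G[:,10] = (11100010100)·(00000010000) mod 2 = 0+0+0+0+0+0+1+0+0+0+0 mod 2 = 1
  c[11] = d·G[:,11] = (11100010100)·(00000001000) mod 2 = 0+0+0+0+0+0+0+0+0+0+0 mod 2 = 0
  c[12] = d·G[:,12] = (11100010100)·(00000000100) mod 2 = 0+0+0+0+0+0+0+0+1+0+0 mod 2 = 1
  c[13] = d·G[:,13] = (11100010100)·(00000000010) mod 2 = 0+0+0+0+0+0+0+0+0+0+0 mod 2 = 0
  c[14] = d·G[:,14] = (11100010100)·(00000000001) mod 2 = 0+0+0+0+0+0+0+0+0+0+0 mod 2 = 0
Codeword = 011111000010100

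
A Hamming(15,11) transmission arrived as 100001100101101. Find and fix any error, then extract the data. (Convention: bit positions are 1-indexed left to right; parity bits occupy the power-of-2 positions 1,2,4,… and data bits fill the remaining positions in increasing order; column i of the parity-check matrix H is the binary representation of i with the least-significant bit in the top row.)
Syndrome s = H · r^T (mod 2), r = 100001100101101:
  s[0] = (101010101010101)·(100001100101101) mod 2 = 1+0+0+0+0+0+1+0+0+0+0+0+1+0+1 mod 2 = 0
  s[1] = (011001100110011)·(100001100101101) mod 2 = 0+0+0+0+0+1+1+0+0+1+0+0+0+0+1 mod 2 = 0
  s[2] = (000111100001111)·(100001100101101) mod 2 = 0+0+0+0+0+1+1+0+0+0+0+1+1+0+1 mod 2 = 1
  s[3] = (000000011111111)·(100001100101101) mod 2 = 0+0+0+0+0+0+0+0+0+1+0+1+1+0+1 mod 2 = 0
Syndrome = 0010
Column 4 of H equals this syndrome → error at bit 4 (1-indexed).
Flip bit 4: 100001100101101 → 100101100101101
Extract data bits at positions {3,5,6,7,9,10,11,12,13,14,15}: 00110101101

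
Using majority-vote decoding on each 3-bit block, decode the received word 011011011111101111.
Split into 3-bit blocks and majority-vote each:
  block 1 = 011: 2 ones, 1 zeros → 1
  block 2 = 011: 2 ones, 1 zeros → 1
  block 3 = 011: 2 ones, 1 zeros → 1
  block 4 = 111: 3 ones, 0 zeros → 1
  block 5 = 101: 2 ones, 1 zeros → 1
  block 6 = 111: 3 ones, 0 zeros → 1
Decoded = 111111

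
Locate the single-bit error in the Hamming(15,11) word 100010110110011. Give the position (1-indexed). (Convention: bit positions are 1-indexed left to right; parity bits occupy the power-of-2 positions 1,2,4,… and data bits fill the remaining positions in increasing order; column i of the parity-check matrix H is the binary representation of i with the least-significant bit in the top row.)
Syndrome s = H · r^T (mod 2), r = 100010110110011:
  s[0] = (101010101010101)·(100010110110011) mod 2 = 1+0+0+0+1+0+1+0+0+0+1+0+0+0+1 mod 2 = 1
  s[1] = (011001100110011)·(100010110110011) mod 2 = 0+0+0+0+0+0+1+0+0+1+1+0+0+1+1 mod 2 = 1
  s[2] = (000111100001111)·(100010110110011) mod 2 = 0+0+0+0+1+0+1+0+0+0+0+0+0+1+1 mod 2 = 0
  s[3] = (000000011111111)·(100010110110011) mod 2 = 0+0+0+0+0+0+0+1+0+1+1+0+0+1+1 mod 2 = 1
Syndrome = 1101
Column i of H is the binary representation of i, so the syndrome is the binary index of the flipped bit.
Read s = 1101 with s[0] as LSB: 1·2^0 + 1·2^1 + 0·2^2 + 1·2^3 = 11.
Error is at bit position 11.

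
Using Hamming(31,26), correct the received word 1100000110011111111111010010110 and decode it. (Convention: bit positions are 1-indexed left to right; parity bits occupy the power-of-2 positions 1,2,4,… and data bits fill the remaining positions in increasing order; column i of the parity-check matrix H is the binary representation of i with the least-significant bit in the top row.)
Syndrome s = H · r^T (mod 2), r = 1100000110011111111111010010110:
  s[0] = (1010101010101010101010101010101)·(1100000110011111111111010010110) mod 2 = 1+0+0+0+0+0+0+0+1+0+0+0+1+0+1+0+1+0+1+0+1+0+0+0+0+0+1+0+1+0+0 mod 2 = 1
  s[1] = (0110011001100110011001100110011)·(1100000110011111111111010010110) mod 2 = 0+1+0+0+0+0+0+0+0+0+0+0+0+1+1+0+0+1+1+0+0+1+0+0+0+0+1+0+0+1+0 mod 2 = 0
  s[2] = (0001111000011110000111100001111)·(1100000110011111111111010010110) mod 2 = 0+0+0+0+0+0+0+0+0+0+0+1+1+1+1+0+0+0+0+1+1+1+0+0+0+0+0+0+1+1+0 mod 2 = 1
  s[3] = (0000000111111110000000011111111)·(1100000110011111111111010010110) mod 2 = 0+0+0+0+0+0+0+1+1+0+0+1+1+1+1+0+0+0+0+0+0+0+0+1+0+0+1+0+1+1+0 mod 2 = 0
  s[4] = (0000000000000001111111111111111)·(1100000110011111111111010010110) mod 2 = 0+0+0+0+0+0+0+0+0+0+0+0+0+0+0+1+1+1+1+1+1+1+0+1+0+0+1+0+1+1+0 mod 2 = 1
Syndrome = 10101
Column 21 of H equals this syndrome → error at bit 21 (1-indexed).
Flip bit 21: 1100000110011111111111010010110 → 1100000110011111111101010010110
Extract data bits at positions {3,5,6,7,9,10,11,12,13,14,15,17,18,19,20,21,22,23,24,25,26,27,28,29,30,31}: 00001001111111101010010110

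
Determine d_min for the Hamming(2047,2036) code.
d_min = 3 (every single-error-correcting Hamming code has d_min = 3).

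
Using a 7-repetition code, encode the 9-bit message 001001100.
Repeat each bit 7× and concatenate:
0→0000000  0→0000000  1→1111111  0→0000000  0→0000000  1→1111111  1→1111111  0→0000000  0→0000000
Codeword = 000000000000001111111000000000000001111111111111100000000000000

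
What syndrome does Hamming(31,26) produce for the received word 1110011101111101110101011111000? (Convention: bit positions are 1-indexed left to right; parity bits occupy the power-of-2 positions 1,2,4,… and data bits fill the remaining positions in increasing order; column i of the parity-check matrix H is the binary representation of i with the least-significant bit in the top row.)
Syndrome s = H · r^T (mod 2), r = 1110011101111101110101011111000:
  s[0] = (1010101010101010101010101010101)·(1110011101111101110101011111000) mod 2 = 1+0+1+0+0+0+1+0+0+0+1+0+1+0+0+0+1+0+0+0+0+0+0+0+1+0+1+0+0+0+0 mod 2 = 0
  s[1] = (0110011001100110011001100110011)·(1110011101111101110101011111000) mod 2 = 0+1+1+0+0+1+1+0+0+1+1+0+0+1+0+0+0+1+0+0+0+1+0+0+0+1+1+0+0+0+0 mod 2 = 1
  s[2] = (0001111000011110000111100001111)·(1110011101111101110101011111000) mod 2 = 0+0+0+0+0+1+1+0+0+0+0+1+1+1+0+0+0+0+0+1+0+1+0+0+0+0+0+1+0+0+0 mod 2 = 0
  s[3] = (0000000111111110000000011111111)·(1110011101111101110101011111000) mod 2 = 0+0+0+0+0+0+0+1+0+1+1+1+1+1+0+0+0+0+0+0+0+0+0+1+1+1+1+1+0+0+0 mod 2 = 1
  s[4] = (0000000000000001111111111111111)·(1110011101111101110101011111000) mod 2 = 0+0+0+0+0+0+0+0+0+0+0+0+0+0+0+1+1+1+0+1+0+1+0+1+1+1+1+1+0+0+0 mod 2 = 0
Syndrome = 01010
Non-zero syndrome: error at position 10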